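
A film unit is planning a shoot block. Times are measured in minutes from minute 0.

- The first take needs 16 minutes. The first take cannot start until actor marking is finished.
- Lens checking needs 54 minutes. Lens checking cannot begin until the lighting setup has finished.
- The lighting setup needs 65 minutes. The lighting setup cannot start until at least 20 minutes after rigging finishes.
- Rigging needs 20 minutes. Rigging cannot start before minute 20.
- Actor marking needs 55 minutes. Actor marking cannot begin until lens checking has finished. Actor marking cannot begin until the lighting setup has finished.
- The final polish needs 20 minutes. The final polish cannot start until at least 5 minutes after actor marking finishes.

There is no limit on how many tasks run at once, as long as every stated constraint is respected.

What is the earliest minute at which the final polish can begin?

239

Rigging cannot begin until its own release at minute 20. It runs from minute 20 to 20 + 20 = minute 40.
The lighting setup cannot begin until rigging (finishes minute 40, plus 20-minute gap → minute 60). It runs from minute 60 to 60 + 65 = minute 125.
After the lighting setup (finishes minute 125), lens checking can start at minute 125 and finishes at minute 179.
Actor marking cannot start until lens checking (finishes minute 179); the lighting setup (finishes minute 125). The controlling bound is minute 179, so actor marking finishes at 179 + 55 = minute 234.
The final polish waits on actor marking (finishes minute 234, plus 5-minute gap → minute 239), so the earliest it can start is minute 239.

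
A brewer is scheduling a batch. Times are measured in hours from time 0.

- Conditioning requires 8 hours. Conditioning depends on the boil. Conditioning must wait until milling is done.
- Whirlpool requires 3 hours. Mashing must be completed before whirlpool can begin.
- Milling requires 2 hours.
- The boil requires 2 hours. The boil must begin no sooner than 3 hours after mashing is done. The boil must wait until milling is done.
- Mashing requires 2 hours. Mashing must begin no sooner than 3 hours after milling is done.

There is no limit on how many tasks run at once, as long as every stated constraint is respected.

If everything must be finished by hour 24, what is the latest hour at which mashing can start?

9

To finish by hour 24, conditioning (duration 8) must start no later than hour 16.
The boil has to be done before conditioning (must start by hour 16). That means finishing by hour 16, i.e. starting by 16 − 2 = hour 14.
Whirlpool must finish by hour 24; it takes 3 hours, so it must start by 24 − 3 = hour 21.
Mashing must finish in time for the boil (must start by hour 14, minus 3-hour gap → hour 11); whirlpool (must start by hour 21). The tightest is hour 11, so mashing must start by 11 − 2 = hour 9.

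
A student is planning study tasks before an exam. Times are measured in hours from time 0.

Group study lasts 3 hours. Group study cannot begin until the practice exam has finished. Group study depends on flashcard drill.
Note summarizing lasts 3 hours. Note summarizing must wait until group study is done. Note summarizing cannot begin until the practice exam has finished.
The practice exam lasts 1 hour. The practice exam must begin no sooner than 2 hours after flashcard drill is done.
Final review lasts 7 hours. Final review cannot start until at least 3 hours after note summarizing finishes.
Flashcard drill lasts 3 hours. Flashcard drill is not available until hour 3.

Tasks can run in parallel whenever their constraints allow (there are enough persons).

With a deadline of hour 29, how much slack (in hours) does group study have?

4

After its own release at hour 3, flashcard drill can start at hour 3 and finishes at hour 6.
The practice exam cannot begin until flashcard drill (finishes hour 6, plus 2-hour gap → hour 8). It runs from hour 8 to 8 + 1 = hour 9.
Group study has to wait for the practice exam (finishes hour 9); flashcard drill (finishes hour 6). The latest of these is hour 9, so group study runs hour 9 to 9 + 3 = hour 12.

Working backward from the deadline:
Final review must finish by hour 29; it takes 7 hours, so it must start by 29 − 7 = hour 22.
Since final review (must start by hour 22, minus 3-hour gap → hour 19) depends on it, note summarizing must finish by hour 19. Backing off its 3-hour duration gives a latest start of hour 16.
Group study must finish before note summarizing (must start by hour 16). With a 3-hour duration, group study must start by 16 − 3 = hour 13.
So group study can start as early as hour 9 and as late as hour 13, giving 13 − 9 = 4 hours of slack.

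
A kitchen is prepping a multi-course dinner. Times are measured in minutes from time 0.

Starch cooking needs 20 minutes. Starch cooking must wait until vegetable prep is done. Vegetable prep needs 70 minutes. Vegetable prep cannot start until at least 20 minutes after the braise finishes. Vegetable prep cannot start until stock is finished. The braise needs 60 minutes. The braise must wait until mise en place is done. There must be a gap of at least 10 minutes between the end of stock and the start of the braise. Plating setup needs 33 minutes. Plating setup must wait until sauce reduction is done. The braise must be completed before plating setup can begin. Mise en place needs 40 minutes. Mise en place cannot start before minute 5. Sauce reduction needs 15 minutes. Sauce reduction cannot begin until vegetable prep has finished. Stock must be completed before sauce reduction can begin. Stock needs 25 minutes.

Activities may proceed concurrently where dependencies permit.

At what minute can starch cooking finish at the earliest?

Stock has no prerequisites, so it starts at minute 0 and finishes at minute 25.
After its own release at minute 5, mise en place can start at minute 5 and finishes at minute 45.
The braise has to wait for mise en place (finishes minute 45); stock (finishes minute 25, plus 10-minute gap → minute 35). The latest of these is minute 45, so the braise runs minute 45 to 45 + 60 = minute 105.
Vegetable prep has to wait for the braise (finishes minute 105, plus 20-minute gap → minute 125); stock (finishes minute 25). The latest of these is minute 125, so vegetable prep runs minute 125 to 125 + 70 = minute 195.
After vegetable prep (finishes minute 195), starch cooking can start at minute 195 and finishes at minute 215.

215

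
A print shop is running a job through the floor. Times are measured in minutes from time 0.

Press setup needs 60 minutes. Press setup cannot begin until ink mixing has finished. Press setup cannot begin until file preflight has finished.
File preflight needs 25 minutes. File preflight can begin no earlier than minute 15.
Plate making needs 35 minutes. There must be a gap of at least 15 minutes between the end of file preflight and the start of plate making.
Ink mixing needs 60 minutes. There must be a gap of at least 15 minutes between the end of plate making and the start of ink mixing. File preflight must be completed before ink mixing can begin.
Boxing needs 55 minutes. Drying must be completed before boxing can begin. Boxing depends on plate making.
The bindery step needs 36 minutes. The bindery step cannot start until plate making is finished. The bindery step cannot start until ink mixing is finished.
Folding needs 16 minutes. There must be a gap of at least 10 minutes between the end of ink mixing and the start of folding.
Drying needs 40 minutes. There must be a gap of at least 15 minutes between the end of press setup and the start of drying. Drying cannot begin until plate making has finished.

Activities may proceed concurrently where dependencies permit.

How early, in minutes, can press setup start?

After its own release at minute 15, file preflight can start at minute 15 and finishes at minute 40.
Plate making waits on file preflight (finishes minute 40, plus 15-minute gap → minute 55), so it starts at minute 55 and finishes at 55 + 35 = minute 90.
Ink mixing needs all of plate making (finishes minute 90, plus 15-minute gap → minute 105); file preflight (finishes minute 40). That puts its earliest start at minute 105; it finishes at 105 + 60 = minute 165.
Press setup waits on ink mixing (finishes minute 165); file preflight (finishes minute 40). The latest of these is minute 165, which is the earliest press setup can start.

165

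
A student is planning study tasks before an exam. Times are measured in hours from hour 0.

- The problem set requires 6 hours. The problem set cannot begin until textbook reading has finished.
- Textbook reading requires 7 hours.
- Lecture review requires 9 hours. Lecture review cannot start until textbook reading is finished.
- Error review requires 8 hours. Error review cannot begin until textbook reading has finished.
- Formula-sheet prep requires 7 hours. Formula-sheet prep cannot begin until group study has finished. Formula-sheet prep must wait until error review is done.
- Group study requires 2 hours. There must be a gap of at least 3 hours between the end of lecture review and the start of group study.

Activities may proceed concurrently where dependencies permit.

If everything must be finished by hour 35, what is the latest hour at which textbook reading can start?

7

Nothing follows formula-sheet prep; the deadline of hour 35 is its only limit. It must start by 35 − 7 = hour 28.
Group study has to be done before formula-sheet prep (must start by hour 28). That means finishing by hour 28, i.e. starting by 28 − 2 = hour 26.
Lecture review has to be done before group study (must start by hour 26, minus 3-hour gap → hour 23). That means finishing by hour 23, i.e. starting by 23 − 9 = hour 14.
The problem set has no dependents, so it just needs to finish by hour 35. Starting by 35 − 6 = hour 29 achieves that.
Since formula-sheet prep (must start by hour 28) depends on it, error review must finish by hour 28. Backing off its 8-hour duration gives a latest start of hour 20.
For textbook reading: lecture review (must start by hour 14); the problem set (must start by hour 29); error review (must start by hour 20). The most restrictive is hour 14; with a 7-hour duration, textbook reading must start by hour 7.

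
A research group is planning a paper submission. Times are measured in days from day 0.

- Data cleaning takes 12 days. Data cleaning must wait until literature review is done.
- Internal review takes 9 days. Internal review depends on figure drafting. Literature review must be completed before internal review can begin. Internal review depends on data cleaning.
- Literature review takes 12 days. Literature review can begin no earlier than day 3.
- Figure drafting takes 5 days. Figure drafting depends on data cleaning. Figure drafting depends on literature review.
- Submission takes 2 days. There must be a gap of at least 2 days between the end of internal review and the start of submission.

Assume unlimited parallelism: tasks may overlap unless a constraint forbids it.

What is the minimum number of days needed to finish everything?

After its own release at day 3, literature review can start at day 3 and finishes at day 15.
Data cleaning waits on literature review (finishes day 15), so it starts at day 15 and finishes at 15 + 12 = day 27.
Figure drafting needs all of data cleaning (finishes day 27); literature review (finishes day 15). That puts its earliest start at day 27; it finishes at 27 + 5 = day 32.
Internal review cannot start until figure drafting (finishes day 32); literature review (finishes day 15); data cleaning (finishes day 27). The controlling bound is day 32, so internal review finishes at 32 + 9 = day 41.
Submission cannot begin until internal review (finishes day 41, plus 2-day gap → day 43). It runs from day 43 to 43 + 2 = day 45.
All tasks are finished once the last one completes. Finish times: Literature review at 15, Data cleaning at 27, Figure drafting at 32, Internal review at 41, Submission at 45. The latest is day 45.

45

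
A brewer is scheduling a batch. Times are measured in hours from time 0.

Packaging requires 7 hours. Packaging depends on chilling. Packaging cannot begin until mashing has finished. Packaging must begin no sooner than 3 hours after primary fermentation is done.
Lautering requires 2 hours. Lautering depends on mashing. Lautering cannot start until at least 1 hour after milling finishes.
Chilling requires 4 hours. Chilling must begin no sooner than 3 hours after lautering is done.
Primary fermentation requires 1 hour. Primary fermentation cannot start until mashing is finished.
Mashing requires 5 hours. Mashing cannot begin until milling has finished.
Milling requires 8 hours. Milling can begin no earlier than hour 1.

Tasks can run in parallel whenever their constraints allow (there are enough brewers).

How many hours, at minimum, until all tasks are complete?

Milling cannot begin until its own release at hour 1. It runs from hour 1 to 1 + 8 = hour 9.
Mashing cannot begin until milling (finishes hour 9). It runs from hour 9 to 9 + 5 = hour 14.
Primary fermentation cannot begin until mashing (finishes hour 14). It runs from hour 14 to 14 + 1 = hour 15.
For lautering: mashing (finishes hour 14); milling (finishes hour 9, plus 1-hour gap → hour 10). Taking the maximum gives a start of hour 14, and it finishes at 14 + 2 = hour 16.
Chilling cannot begin until lautering (finishes hour 16, plus 3-hour gap → hour 19). It runs from hour 19 to 19 + 4 = hour 23.
For packaging: chilling (finishes hour 23); mashing (finishes hour 14); primary fermentation (finishes hour 15, plus 3-hour gap → hour 18). Taking the maximum gives a start of hour 23, and it finishes at 23 + 7 = hour 30.
All tasks are finished once the last one completes. Finish times: Milling at 9, Mashing at 14, Lautering at 16, Chilling at 23, Primary fermentation at 15, Packaging at 30. The latest is hour 30.

30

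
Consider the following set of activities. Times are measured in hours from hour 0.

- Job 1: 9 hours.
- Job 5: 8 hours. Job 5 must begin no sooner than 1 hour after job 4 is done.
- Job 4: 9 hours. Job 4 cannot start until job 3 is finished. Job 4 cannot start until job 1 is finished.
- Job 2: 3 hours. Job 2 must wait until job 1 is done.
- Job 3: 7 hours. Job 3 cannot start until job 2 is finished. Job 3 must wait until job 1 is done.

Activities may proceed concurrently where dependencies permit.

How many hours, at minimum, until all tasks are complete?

Nothing blocks job 1, so it runs from hour 0 to hour 9.
After job 1 (finishes hour 9), job 2 can start at hour 9 and finishes at hour 12.
Job 3 cannot start until job 2 (finishes hour 12); job 1 (finishes hour 9). The controlling bound is hour 12, so job 3 finishes at 12 + 7 = hour 19.
Job 4 has to wait for job 3 (finishes hour 19); job 1 (finishes hour 9). The latest of these is hour 19, so job 4 runs hour 19 to 19 + 9 = hour 28.
After job 4 (finishes hour 28, plus 1-hour gap → hour 29), job 5 can start at hour 29 and finishes at hour 37.
All tasks are finished once the last one completes. Finish times: Job 1 at 9, Job 2 at 12, Job 3 at 19, Job 4 at 28, Job 5 at 37. The latest is hour 37.

37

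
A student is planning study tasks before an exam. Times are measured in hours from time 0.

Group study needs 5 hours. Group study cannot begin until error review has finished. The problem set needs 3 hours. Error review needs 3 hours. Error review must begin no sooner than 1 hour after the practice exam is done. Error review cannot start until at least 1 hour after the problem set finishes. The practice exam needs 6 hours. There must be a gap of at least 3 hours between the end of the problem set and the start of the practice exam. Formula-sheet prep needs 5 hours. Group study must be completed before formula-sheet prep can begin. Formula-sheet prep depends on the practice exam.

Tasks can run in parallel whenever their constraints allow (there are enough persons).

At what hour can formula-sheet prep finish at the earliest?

26

The problem set has no prerequisites, so it starts at hour 0 and finishes at hour 3.
The practice exam cannot begin until the problem set (finishes hour 3, plus 3-hour gap → hour 6). It runs from hour 6 to 6 + 6 = hour 12.
Error review has to wait for the practice exam (finishes hour 12, plus 1-hour gap → hour 13); the problem set (finishes hour 3, plus 1-hour gap → hour 4). The latest of these is hour 13, so error review runs hour 13 to 13 + 3 = hour 16.
Group study cannot begin until error review (finishes hour 16). It runs from hour 16 to 16 + 5 = hour 21.
Formula-sheet prep cannot start until group study (finishes hour 21); the practice exam (finishes hour 12). The controlling bound is hour 21, so formula-sheet prep finishes at 21 + 5 = hour 26.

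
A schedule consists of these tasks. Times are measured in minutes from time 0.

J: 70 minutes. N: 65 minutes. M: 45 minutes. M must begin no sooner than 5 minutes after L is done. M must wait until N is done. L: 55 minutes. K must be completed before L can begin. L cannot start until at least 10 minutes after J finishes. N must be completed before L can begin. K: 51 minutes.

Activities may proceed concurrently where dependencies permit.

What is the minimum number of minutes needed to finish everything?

185

N can start immediately at minute 0; it finishes at minute 65.
K can start immediately at minute 0; it finishes at minute 51.
J has no prerequisites, so it starts at minute 0 and finishes at minute 70.
For L: K (finishes minute 51); J (finishes minute 70, plus 10-minute gap → minute 80); N (finishes minute 65). Taking the maximum gives a start of minute 80, and it finishes at 80 + 55 = minute 135.
For M: L (finishes minute 135, plus 5-minute gap → minute 140); N (finishes minute 65). Taking the maximum gives a start of minute 140, and it finishes at 140 + 45 = minute 185.
All tasks are finished once the last one completes. Finish times: J at 70, K at 51, L at 135, M at 185, N at 65. The latest is minute 185.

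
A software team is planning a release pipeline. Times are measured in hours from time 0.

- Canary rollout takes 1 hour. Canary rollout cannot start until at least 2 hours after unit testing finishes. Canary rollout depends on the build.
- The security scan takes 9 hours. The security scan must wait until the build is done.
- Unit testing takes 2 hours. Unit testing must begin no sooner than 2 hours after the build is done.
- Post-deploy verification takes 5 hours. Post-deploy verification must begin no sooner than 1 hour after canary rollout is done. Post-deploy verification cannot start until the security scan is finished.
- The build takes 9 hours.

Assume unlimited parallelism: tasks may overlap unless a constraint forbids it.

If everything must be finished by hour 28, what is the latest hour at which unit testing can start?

Nothing follows post-deploy verification; the deadline of hour 28 is its only limit. It must start by 28 − 5 = hour 23.
Canary rollout must finish before post-deploy verification (must start by hour 23, minus 1-hour gap → hour 22). With a 1-hour duration, canary rollout must start by 22 − 1 = hour 21.
Unit testing must finish before canary rollout (must start by hour 21, minus 2-hour gap → hour 19). With a 2-hour duration, unit testing must start by 19 − 2 = hour 17.

17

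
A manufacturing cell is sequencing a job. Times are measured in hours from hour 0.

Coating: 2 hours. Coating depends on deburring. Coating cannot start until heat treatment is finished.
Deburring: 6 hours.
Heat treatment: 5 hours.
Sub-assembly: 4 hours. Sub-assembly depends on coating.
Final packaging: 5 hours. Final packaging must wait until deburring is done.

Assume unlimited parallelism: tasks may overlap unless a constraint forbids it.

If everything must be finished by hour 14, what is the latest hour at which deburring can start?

2

Nothing follows sub-assembly; the deadline of hour 14 is its only limit. It must start by 14 − 4 = hour 10.
Since sub-assembly (must start by hour 10) depends on it, coating must finish by hour 10. Backing off its 2-hour duration gives a latest start of hour 8.
Final packaging must finish by hour 14; it takes 5 hours, so it must start by 14 − 5 = hour 9.
For deburring: coating (must start by hour 8); final packaging (must start by hour 9). The most restrictive is hour 8; with a 6-hour duration, deburring must start by hour 2.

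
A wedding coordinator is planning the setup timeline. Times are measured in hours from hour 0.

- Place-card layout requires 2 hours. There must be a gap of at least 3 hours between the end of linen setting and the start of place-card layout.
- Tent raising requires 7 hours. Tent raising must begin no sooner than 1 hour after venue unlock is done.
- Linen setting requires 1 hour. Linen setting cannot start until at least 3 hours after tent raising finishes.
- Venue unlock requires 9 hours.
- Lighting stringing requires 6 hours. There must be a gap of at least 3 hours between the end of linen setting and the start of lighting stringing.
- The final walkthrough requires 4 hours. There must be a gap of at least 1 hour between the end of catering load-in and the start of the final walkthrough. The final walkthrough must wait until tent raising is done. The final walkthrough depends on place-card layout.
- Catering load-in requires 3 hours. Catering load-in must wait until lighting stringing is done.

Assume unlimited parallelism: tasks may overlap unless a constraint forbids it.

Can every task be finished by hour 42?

Yes

Venue unlock has no prerequisites, so it starts at hour 0 and finishes at hour 9.
Tent raising cannot begin until venue unlock (finishes hour 9, plus 1-hour gap → hour 10). It runs from hour 10 to 10 + 7 = hour 17.
Linen setting cannot begin until tent raising (finishes hour 17, plus 3-hour gap → hour 20). It runs from hour 20 to 20 + 1 = hour 21.
Place-card layout cannot begin until linen setting (finishes hour 21, plus 3-hour gap → hour 24). It runs from hour 24 to 24 + 2 = hour 26.
Lighting stringing waits on linen setting (finishes hour 21, plus 3-hour gap → hour 24), so it starts at hour 24 and finishes at 24 + 6 = hour 30.
After lighting stringing (finishes hour 30), catering load-in can start at hour 30 and finishes at hour 33.
For the final walkthrough: catering load-in (finishes hour 33, plus 1-hour gap → hour 34); tent raising (finishes hour 17); place-card layout (finishes hour 26). Taking the maximum gives a start of hour 34, and it finishes at 34 + 4 = hour 38.
Every task is finished by hour 38, which is no later than the deadline of 42, so the schedule is feasible.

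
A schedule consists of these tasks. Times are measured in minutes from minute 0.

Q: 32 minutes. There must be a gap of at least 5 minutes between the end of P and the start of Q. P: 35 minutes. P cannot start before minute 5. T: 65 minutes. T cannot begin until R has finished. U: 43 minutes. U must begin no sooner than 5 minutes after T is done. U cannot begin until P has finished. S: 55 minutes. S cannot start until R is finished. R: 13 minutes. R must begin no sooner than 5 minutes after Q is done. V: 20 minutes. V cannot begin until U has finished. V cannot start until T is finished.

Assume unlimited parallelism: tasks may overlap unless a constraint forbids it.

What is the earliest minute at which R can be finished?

P cannot begin until its own release at minute 5. It runs from minute 5 to 5 + 35 = minute 40.
Q cannot begin until P (finishes minute 40, plus 5-minute gap → minute 45). It runs from minute 45 to 45 + 32 = minute 77.
R waits on Q (finishes minute 77, plus 5-minute gap → minute 82), so it starts at minute 82 and finishes at 82 + 13 = minute 95.

95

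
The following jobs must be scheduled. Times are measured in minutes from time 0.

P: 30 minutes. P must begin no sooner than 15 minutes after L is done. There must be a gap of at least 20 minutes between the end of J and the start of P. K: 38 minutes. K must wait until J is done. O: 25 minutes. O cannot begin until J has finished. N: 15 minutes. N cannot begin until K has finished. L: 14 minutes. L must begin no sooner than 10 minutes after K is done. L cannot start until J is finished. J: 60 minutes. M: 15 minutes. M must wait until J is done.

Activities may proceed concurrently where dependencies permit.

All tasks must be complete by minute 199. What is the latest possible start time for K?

P must finish by minute 199; it takes 30 minutes, so it must start by 199 − 30 = minute 169.
L feeds into P (must start by minute 169, minus 15-minute gap → minute 154); so L must finish by minute 154 and therefore start by minute 140.
Nothing follows N; the deadline of minute 199 is its only limit. It must start by 199 − 15 = minute 184.
For K: L (must start by minute 140, minus 10-minute gap → minute 130); N (must start by minute 184). The most restrictive is minute 130; with a 38-minute duration, K must start by minute 92.

92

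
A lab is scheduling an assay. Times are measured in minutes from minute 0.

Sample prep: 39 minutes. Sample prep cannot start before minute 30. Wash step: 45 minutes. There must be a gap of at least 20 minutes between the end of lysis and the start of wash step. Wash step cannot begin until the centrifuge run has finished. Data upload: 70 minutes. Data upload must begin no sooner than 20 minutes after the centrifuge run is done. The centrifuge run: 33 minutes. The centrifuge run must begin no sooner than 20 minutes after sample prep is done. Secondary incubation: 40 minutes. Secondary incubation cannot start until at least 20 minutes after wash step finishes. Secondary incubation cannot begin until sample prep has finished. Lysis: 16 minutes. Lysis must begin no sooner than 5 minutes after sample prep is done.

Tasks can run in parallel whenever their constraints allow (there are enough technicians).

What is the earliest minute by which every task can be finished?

Sample prep cannot begin until its own release at minute 30. It runs from minute 30 to 30 + 39 = minute 69.
The centrifuge run waits on sample prep (finishes minute 69, plus 20-minute gap → minute 89), so it starts at minute 89 and finishes at 89 + 33 = minute 122.
After the centrifuge run (finishes minute 122, plus 20-minute gap → minute 142), data upload can start at minute 142 and finishes at minute 212.
Lysis waits on sample prep (finishes minute 69, plus 5-minute gap → minute 74), so it starts at minute 74 and finishes at 74 + 16 = minute 90.
Wash step cannot start until lysis (finishes minute 90, plus 20-minute gap → minute 110); the centrifuge run (finishes minute 122). The controlling bound is minute 122, so wash step finishes at 122 + 45 = minute 167.
Secondary incubation cannot start until wash step (finishes minute 167, plus 20-minute gap → minute 187); sample prep (finishes minute 69). The controlling bound is minute 187, so secondary incubation finishes at 187 + 40 = minute 227.
All tasks are finished once the last one completes. Finish times: Sample prep at 69, Lysis at 90, The centrifuge run at 122, Wash step at 167, Secondary incubation at 227, Data upload at 212. The latest is minute 227.

227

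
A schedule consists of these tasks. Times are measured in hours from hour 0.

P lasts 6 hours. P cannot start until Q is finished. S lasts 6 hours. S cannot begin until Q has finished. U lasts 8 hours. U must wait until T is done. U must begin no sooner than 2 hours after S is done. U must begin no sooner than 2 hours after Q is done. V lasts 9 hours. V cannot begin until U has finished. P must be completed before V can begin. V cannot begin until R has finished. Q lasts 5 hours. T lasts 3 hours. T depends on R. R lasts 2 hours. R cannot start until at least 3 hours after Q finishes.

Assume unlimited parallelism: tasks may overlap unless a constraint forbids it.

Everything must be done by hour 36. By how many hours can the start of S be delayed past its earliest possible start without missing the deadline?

6

Nothing blocks Q, so it runs from hour 0 to hour 5.
After Q (finishes hour 5), S can start at hour 5 and finishes at hour 11.

Working backward from the deadline:
Nothing follows V; the deadline of hour 36 is its only limit. It must start by 36 − 9 = hour 27.
U must finish before V (must start by hour 27). With an 8-hour duration, U must start by 27 − 8 = hour 19.
S must finish before U (must start by hour 19, minus 2-hour gap → hour 17). With a 6-hour duration, S must start by 17 − 6 = hour 11.
So S can start as early as hour 5 and as late as hour 11, giving 11 − 5 = 6 hours of slack.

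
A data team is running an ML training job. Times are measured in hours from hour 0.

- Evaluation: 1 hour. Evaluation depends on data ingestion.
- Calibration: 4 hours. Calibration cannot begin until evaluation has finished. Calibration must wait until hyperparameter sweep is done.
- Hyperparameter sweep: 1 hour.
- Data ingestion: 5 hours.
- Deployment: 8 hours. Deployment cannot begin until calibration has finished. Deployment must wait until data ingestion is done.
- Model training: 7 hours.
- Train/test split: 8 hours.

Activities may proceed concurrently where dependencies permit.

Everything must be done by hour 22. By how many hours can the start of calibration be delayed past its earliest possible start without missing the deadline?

4

Nothing blocks hyperparameter sweep, so it runs from hour 0 to hour 1.
Data ingestion has no prerequisites, so it starts at hour 0 and finishes at hour 5.
Evaluation waits on data ingestion (finishes hour 5), so it starts at hour 5 and finishes at 5 + 1 = hour 6.
For calibration: evaluation (finishes hour 6); hyperparameter sweep (finishes hour 1). Taking the maximum gives a start of hour 6, and it finishes at 6 + 4 = hour 10.

Working backward from the deadline:
Nothing follows deployment; the deadline of hour 22 is its only limit. It must start by 22 − 8 = hour 14.
Calibration must finish before deployment (must start by hour 14). With a 4-hour duration, calibration must start by 14 − 4 = hour 10.
So calibration can start as early as hour 6 and as late as hour 10, giving 10 − 6 = 4 hours of slack.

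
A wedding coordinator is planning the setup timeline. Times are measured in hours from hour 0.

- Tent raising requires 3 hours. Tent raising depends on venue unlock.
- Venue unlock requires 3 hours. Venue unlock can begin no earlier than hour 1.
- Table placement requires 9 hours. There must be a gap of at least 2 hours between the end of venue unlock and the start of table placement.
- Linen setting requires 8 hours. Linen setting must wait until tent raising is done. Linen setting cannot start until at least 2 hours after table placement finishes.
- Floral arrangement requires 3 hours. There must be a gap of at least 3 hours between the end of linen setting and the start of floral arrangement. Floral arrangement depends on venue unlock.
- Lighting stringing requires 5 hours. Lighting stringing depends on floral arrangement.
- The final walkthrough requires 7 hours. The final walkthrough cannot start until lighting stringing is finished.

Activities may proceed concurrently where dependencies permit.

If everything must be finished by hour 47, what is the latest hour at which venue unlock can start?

Nothing follows the final walkthrough; the deadline of hour 47 is its only limit. It must start by 47 − 7 = hour 40.
Lighting stringing has to be done before the final walkthrough (must start by hour 40). That means finishing by hour 40, i.e. starting by 40 − 5 = hour 35.
Floral arrangement has to be done before lighting stringing (must start by hour 35). That means finishing by hour 35, i.e. starting by 35 − 3 = hour 32.
Linen setting has to be done before floral arrangement (must start by hour 32, minus 3-hour gap → hour 29). That means finishing by hour 29, i.e. starting by 29 − 8 = hour 21.
Tent raising has to be done before linen setting (must start by hour 21). That means finishing by hour 21, i.e. starting by 21 − 3 = hour 18.
Table placement has to be done before linen setting (must start by hour 21, minus 2-hour gap → hour 19). That means finishing by hour 19, i.e. starting by 19 − 9 = hour 10.
Venue unlock must finish in time for tent raising (must start by hour 18); table placement (must start by hour 10, minus 2-hour gap → hour 8); floral arrangement (must start by hour 32). The tightest is hour 8, so venue unlock must start by 8 − 3 = hour 5.

5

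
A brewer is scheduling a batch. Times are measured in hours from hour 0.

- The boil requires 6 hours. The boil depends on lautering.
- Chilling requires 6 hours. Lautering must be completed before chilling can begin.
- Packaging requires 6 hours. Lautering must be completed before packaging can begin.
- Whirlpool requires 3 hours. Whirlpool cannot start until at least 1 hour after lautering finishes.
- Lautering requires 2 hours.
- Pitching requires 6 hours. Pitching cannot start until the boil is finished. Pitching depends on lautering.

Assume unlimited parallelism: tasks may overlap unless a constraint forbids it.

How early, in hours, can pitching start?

Lautering has no prerequisites, so it starts at hour 0 and finishes at hour 2.
The boil cannot begin until lautering (finishes hour 2). It runs from hour 2 to 2 + 6 = hour 8.
Pitching waits on the boil (finishes hour 8); lautering (finishes hour 2). The latest of these is hour 8, which is the earliest pitching can start.

8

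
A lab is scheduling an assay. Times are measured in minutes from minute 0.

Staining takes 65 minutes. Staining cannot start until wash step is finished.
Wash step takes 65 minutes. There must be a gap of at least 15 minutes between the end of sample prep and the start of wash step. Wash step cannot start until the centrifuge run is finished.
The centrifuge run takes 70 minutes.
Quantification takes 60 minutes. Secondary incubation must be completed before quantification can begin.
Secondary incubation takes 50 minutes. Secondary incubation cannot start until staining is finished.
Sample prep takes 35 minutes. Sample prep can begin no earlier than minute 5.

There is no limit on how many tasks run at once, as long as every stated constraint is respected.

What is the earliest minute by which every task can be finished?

310

Nothing blocks the centrifuge run, so it runs from minute 0 to minute 70.
Sample prep waits on its own release at minute 5, so it starts at minute 5 and finishes at 5 + 35 = minute 40.
Wash step has to wait for sample prep (finishes minute 40, plus 15-minute gap → minute 55); the centrifuge run (finishes minute 70). The latest of these is minute 70, so wash step runs minute 70 to 70 + 65 = minute 135.
Staining waits on wash step (finishes minute 135), so it starts at minute 135 and finishes at 135 + 65 = minute 200.
Secondary incubation cannot begin until staining (finishes minute 200). It runs from minute 200 to 200 + 50 = minute 250.
After secondary incubation (finishes minute 250), quantification can start at minute 250 and finishes at minute 310.
All tasks are finished once the last one completes. Finish times: Sample prep at 40, The centrifuge run at 70, Wash step at 135, Staining at 200, Secondary incubation at 250, Quantification at 310. The latest is minute 310.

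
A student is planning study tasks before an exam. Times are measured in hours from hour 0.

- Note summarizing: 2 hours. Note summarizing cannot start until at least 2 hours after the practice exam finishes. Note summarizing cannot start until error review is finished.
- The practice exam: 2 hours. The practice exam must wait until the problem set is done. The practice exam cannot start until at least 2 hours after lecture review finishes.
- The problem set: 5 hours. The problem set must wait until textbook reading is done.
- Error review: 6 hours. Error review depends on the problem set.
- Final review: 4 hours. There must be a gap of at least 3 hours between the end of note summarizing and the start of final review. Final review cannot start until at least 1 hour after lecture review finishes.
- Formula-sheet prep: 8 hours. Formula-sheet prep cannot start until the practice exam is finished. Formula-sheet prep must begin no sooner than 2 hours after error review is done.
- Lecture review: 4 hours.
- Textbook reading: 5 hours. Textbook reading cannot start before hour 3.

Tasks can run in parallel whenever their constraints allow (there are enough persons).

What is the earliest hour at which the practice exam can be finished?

Lecture review can start immediately at hour 0; it finishes at hour 4.
Textbook reading waits on its own release at hour 3, so it starts at hour 3 and finishes at 3 + 5 = hour 8.
The problem set waits on textbook reading (finishes hour 8), so it starts at hour 8 and finishes at 8 + 5 = hour 13.
The practice exam cannot start until the problem set (finishes hour 13); lecture review (finishes hour 4, plus 2-hour gap → hour 6). The controlling bound is hour 13, so the practice exam finishes at 13 + 2 = hour 15.

15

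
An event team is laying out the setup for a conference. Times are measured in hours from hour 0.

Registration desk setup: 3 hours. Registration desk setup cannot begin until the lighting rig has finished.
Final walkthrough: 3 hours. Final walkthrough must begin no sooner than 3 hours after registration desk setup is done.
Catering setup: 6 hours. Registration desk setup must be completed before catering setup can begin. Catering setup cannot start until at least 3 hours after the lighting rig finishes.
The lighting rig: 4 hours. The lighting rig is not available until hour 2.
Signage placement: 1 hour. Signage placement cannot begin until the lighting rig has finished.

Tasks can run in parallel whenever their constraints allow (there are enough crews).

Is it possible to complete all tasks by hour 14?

No

The lighting rig waits on its own release at hour 2, so it starts at hour 2 and finishes at 2 + 4 = hour 6.
After the lighting rig (finishes hour 6), signage placement can start at hour 6 and finishes at hour 7.
After the lighting rig (finishes hour 6), registration desk setup can start at hour 6 and finishes at hour 9.
Final walkthrough waits on registration desk setup (finishes hour 9, plus 3-hour gap → hour 12), so it starts at hour 12 and finishes at 12 + 3 = hour 15.
Catering setup needs all of registration desk setup (finishes hour 9); the lighting rig (finishes hour 6, plus 3-hour gap → hour 9). That puts its earliest start at hour 9; it finishes at 9 + 6 = hour 15.
The earliest everything can be done is hour 15, which is after the deadline of 14, so it is not possible.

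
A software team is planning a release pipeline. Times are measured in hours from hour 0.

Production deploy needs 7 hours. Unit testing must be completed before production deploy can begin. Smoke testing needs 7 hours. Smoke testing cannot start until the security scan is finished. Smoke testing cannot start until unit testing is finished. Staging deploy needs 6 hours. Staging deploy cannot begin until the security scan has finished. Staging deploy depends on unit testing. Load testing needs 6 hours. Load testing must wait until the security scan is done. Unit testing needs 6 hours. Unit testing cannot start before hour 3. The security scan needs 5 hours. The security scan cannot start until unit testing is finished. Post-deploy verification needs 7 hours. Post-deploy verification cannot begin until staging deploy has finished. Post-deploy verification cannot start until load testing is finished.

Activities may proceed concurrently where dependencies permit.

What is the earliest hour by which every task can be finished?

Unit testing waits on its own release at hour 3, so it starts at hour 3 and finishes at 3 + 6 = hour 9.
After unit testing (finishes hour 9), production deploy can start at hour 9 and finishes at hour 16.
The security scan cannot begin until unit testing (finishes hour 9). It runs from hour 9 to 9 + 5 = hour 14.
Load testing cannot begin until the security scan (finishes hour 14). It runs from hour 14 to 14 + 6 = hour 20.
Smoke testing cannot start until the security scan (finishes hour 14); unit testing (finishes hour 9). The controlling bound is hour 14, so smoke testing finishes at 14 + 7 = hour 21.
Staging deploy needs all of the security scan (finishes hour 14); unit testing (finishes hour 9). That puts its earliest start at hour 14; it finishes at 14 + 6 = hour 20.
Post-deploy verification has to wait for staging deploy (finishes hour 20); load testing (finishes hour 20). The latest of these is hour 20, so post-deploy verification runs hour 20 to 20 + 7 = hour 27.
All tasks are finished once the last one completes. Finish times: Unit testing at 9, The security scan at 14, Staging deploy at 20, Smoke testing at 21, Load testing at 20, Production deploy at 16, Post-deploy verification at 27. The latest is hour 27.

27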